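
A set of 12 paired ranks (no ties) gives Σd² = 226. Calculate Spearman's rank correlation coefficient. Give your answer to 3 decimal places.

ρ = 1 − 6Σd² / [n(n²−1)] = 1 − 6×226 / (12×143)
  = 1 − 1356/1716 = 1 − 0.7902 ≈ 0.210

0.210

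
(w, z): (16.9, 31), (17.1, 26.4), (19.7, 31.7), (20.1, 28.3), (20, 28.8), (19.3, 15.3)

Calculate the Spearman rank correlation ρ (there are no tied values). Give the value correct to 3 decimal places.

Rank w: 1, 2, 4, 6, 5, 3
Rank z: 5, 2, 6, 3, 4, 1
d = rank(w) − rank(z): -4, 0, -2, 3, 1, 2; Σd² = 34
ρ = 1 − 6Σd² / [n(n²−1)] = 1 − 6×34 / (6×35) = 1 − 204/210 ≈ 0.029

0.029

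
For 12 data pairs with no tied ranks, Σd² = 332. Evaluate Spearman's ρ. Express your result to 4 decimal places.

ρ = 1 − 6Σd² / [n(n²−1)] = 1 − 6×332 / (12×143)
  = 1 − 1992/1716 = 1 − 1.16084 ≈ -0.1608

-0.1608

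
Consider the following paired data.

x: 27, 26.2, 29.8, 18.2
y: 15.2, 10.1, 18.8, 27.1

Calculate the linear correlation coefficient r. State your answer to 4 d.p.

-0.6821

n = 4, Σx = 101.2, Σy = 71.2, Σx² = 2634.72, Σy² = 1420.9, Σxy = 1728.48
nΣxy − ΣxΣy = 6913.92 − 7205.44 = -291.52
nΣx² − (Σx)² = 10538.88 − 10241.44 = 297.44; nΣy² − (Σy)² = 5683.6 − 5069.44 = 614.16
r = -291.52 / √(297.44 × 614.16) = -291.52 / 427.4058 ≈ -0.6821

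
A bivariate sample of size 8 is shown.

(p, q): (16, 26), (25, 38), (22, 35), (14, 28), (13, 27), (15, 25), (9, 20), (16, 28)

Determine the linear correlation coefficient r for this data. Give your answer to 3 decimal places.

n = 8, Σp = 130, Σq = 227, Σp² = 2292, Σq² = 6667, Σpq = 3882
nΣpq − ΣpΣq = 31056 − 29510 = 1546
nΣp² − (Σp)² = 18336 − 16900 = 1436; nΣq² − (Σq)² = 53336 − 51529 = 1807
r = 1546 / √(1436 × 1807) = 1546 / 1610.8544 ≈ 0.960

0.960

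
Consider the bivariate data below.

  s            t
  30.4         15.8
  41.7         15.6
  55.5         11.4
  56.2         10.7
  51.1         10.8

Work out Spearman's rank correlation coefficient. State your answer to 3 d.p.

-0.900

Rank s: 1, 2, 4, 5, 3
Rank t: 5, 4, 3, 1, 2
d = rank(s) − rank(t): -4, -2, 1, 4, 1; Σd² = 38
ρ = 1 − 6Σd² / [n(n²−1)] = 1 − 6×38 / (5×24) = 1 − 228/120 ≈ -0.900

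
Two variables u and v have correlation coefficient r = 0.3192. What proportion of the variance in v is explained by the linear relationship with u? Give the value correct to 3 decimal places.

0.102

r² = (0.3192)² = 0.102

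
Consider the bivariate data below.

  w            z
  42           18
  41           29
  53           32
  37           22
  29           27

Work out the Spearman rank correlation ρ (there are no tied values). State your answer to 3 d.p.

Rank w: 4, 3, 5, 2, 1
Rank z: 1, 4, 5, 2, 3
d = rank(w) − rank(z): 3, -1, 0, 0, -2; Σd² = 14
ρ = 1 − 6Σd² / [n(n²−1)] = 1 − 6×14 / (5×24) = 1 − 84/120 ≈ 0.300

0.300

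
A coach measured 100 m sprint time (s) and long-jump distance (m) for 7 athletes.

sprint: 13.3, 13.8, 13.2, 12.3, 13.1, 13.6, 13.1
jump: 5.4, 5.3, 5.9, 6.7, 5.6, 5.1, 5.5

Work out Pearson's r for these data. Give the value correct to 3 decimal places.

-0.914

n = 7, Σx = 92.4, Σy = 39.5, Σx² = 1221.04, Σy² = 224.57, Σxy = 520.02
nΣxy − ΣxΣy = 3640.14 − 3649.8 = -9.66
nΣx² − (Σx)² = 8547.28 − 8537.76 = 9.52; nΣy² − (Σy)² = 1571.99 − 1560.25 = 11.74
r = -9.66 / √(9.52 × 11.74) = -9.66 / 10.5719 ≈ -0.914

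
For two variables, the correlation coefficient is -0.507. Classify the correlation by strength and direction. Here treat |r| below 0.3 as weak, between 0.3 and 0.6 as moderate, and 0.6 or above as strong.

r = -0.507 < 0 so the relationship is negative.
|r| = 0.507, which falls in the moderate range.

moderate negative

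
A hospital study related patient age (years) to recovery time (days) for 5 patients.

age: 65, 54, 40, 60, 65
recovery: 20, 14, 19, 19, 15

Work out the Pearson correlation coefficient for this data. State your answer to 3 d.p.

-0.094

n = 5, Σx = 284, Σy = 87, Σx² = 16566, Σy² = 1543, Σxy = 4931
nΣxy − ΣxΣy = 24655 − 24708 = -53
nΣx² − (Σx)² = 82830 − 80656 = 2174; nΣy² − (Σy)² = 7715 − 7569 = 146
r = -53 / √(2174 × 146) = -53 / 563.3862 ≈ -0.094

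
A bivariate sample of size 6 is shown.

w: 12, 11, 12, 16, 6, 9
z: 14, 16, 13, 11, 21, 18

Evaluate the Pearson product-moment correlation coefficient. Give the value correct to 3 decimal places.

n = 6, Σw = 66, Σz = 93, Σw² = 782, Σz² = 1507, Σwz = 964
nΣwz − ΣwΣz = 5784 − 6138 = -354
nΣw² − (Σw)² = 4692 − 4356 = 336; nΣz² − (Σz)² = 9042 − 8649 = 393
r = -354 / √(336 × 393) = -354 / 363.3841 ≈ -0.974

-0.974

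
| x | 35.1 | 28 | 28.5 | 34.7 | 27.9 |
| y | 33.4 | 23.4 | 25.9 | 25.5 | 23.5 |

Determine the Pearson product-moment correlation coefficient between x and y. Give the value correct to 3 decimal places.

n = 5, Σx = 154.2, Σy = 131.7, Σx² = 4810.76, Σy² = 3536.43, Σxy = 4106.19
nΣxy − ΣxΣy = 20530.95 − 20308.14 = 222.81
nΣx² − (Σx)² = 24053.8 − 23777.64 = 276.16; nΣy² − (Σy)² = 17682.15 − 17344.89 = 337.26
r = 222.81 / √(276.16 × 337.26) = 222.81 / 305.1847 ≈ 0.730

0.730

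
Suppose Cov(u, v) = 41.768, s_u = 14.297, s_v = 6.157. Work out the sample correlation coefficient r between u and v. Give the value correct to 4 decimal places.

0.4745

r = Cov(u,v) / (s_u · s_v) = 41.768 / (14.297 × 6.157)
  = 41.768 / 88.0266 ≈ 0.4745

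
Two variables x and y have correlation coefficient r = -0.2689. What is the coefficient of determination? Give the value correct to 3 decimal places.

r² = (-0.2689)² = 0.072

0.072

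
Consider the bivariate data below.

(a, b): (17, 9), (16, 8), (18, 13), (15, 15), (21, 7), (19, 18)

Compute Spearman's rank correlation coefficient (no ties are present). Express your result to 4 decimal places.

-0.2000

Rank a: 3, 2, 4, 1, 6, 5
Rank b: 3, 2, 4, 5, 1, 6
d = rank(a) − rank(b): 0, 0, 0, -4, 5, -1; Σd² = 42
ρ = 1 − 6Σd² / [n(n²−1)] = 1 − 6×42 / (6×35) = 1 − 252/210 ≈ -0.2000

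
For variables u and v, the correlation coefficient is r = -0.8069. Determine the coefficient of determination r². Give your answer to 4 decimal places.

r² = (-0.8069)² = 0.6511

0.6511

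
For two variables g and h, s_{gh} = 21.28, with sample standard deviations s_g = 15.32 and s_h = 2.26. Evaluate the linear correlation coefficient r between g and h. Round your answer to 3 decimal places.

r = Cov(g,h) / (s_g · s_h) = 21.28 / (15.32 × 2.26)
  = 21.28 / 34.6232 ≈ 0.615

0.615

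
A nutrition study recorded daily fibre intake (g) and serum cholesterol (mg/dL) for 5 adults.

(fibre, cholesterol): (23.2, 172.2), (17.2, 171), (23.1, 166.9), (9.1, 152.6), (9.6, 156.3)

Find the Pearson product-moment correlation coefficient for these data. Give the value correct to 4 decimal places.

0.8834

n = 5, Σx = 82.2, Σy = 819, Σx² = 1542.66, Σy² = 134465.9, Σxy = 13680.77
nΣxy − ΣxΣy = 68403.85 − 67321.8 = 1082.05
nΣx² − (Σx)² = 7713.3 − 6756.84 = 956.46; nΣy² − (Σy)² = 672329.5 − 670761 = 1568.5
r = 1082.05 / √(956.46 × 1568.5) = 1082.05 / 1224.8296 ≈ 0.8834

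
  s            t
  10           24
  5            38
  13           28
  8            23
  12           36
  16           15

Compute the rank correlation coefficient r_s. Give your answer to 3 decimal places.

-0.486

Rank s: 3, 1, 5, 2, 4, 6
Rank t: 3, 6, 4, 2, 5, 1
d = rank(s) − rank(t): 0, -5, 1, 0, -1, 5; Σd² = 52
ρ = 1 − 6Σd² / [n(n²−1)] = 1 − 6×52 / (6×35) = 1 − 312/210 ≈ -0.486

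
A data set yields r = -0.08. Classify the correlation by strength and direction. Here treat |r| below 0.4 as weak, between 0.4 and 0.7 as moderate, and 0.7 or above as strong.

r = -0.08 < 0 so the relationship is negative.
|r| = 0.08, which falls in the weak range.

weak negative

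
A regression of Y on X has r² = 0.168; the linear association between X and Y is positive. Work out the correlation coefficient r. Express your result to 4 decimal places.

0.4099

|r| = √0.168 = 0.4099
The association is positive, so r = 0.4099.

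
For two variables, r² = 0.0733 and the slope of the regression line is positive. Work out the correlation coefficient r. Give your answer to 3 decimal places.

0.271

|r| = √0.0733 = 0.271
The association is positive, so r = 0.271.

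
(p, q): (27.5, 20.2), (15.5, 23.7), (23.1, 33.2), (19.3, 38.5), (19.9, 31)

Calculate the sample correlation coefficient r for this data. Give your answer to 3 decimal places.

-0.284

n = 5, Σp = 105.3, Σq = 146.6, Σp² = 2298.61, Σq² = 4515.22, Σpq = 3049.72
nΣpq − ΣpΣq = 15248.6 − 15436.98 = -188.38
nΣp² − (Σp)² = 11493.05 − 11088.09 = 404.96; nΣq² − (Σq)² = 22576.1 − 21491.56 = 1084.54
r = -188.38 / √(404.96 × 1084.54) = -188.38 / 662.7181 ≈ -0.284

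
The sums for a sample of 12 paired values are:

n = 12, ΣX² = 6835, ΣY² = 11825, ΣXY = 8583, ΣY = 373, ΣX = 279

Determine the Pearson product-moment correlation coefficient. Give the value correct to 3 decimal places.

-0.315

r = (nΣXY − ΣXΣY) / √[(nΣX² − (ΣX)²)(nΣY² − (ΣY)²)]
Numerator: 12×8583 − 279×373 = -1071
Denominator: √[(82020 − 77841)(141900 − 139129)] = √[4179 × 2771] = 3402.9412
r = -1071 / 3402.9412 ≈ -0.315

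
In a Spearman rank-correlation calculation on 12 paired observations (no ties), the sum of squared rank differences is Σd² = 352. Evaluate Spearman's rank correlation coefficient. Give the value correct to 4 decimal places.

-0.2308

ρ = 1 − 6Σd² / [n(n²−1)] = 1 − 6×352 / (12×143)
  = 1 − 2112/1716 = 1 − 1.23077 ≈ -0.2308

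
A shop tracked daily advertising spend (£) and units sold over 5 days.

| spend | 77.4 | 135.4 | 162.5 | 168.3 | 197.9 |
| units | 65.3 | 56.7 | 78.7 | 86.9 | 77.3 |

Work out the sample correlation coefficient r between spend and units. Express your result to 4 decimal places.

n = 5, Σx = 741.5, Σy = 364.9, Σx² = 118219.47, Σy² = 27199.57, Σxy = 55443.09
nΣxy − ΣxΣy = 277215.45 − 270573.35 = 6642.1
nΣx² − (Σx)² = 591097.35 − 549822.25 = 41275.1; nΣy² − (Σy)² = 135997.85 − 133152.01 = 2845.84
r = 6642.1 / √(41275.1 × 2845.84) = 6642.1 / 10838.0040 ≈ 0.6129

0.6129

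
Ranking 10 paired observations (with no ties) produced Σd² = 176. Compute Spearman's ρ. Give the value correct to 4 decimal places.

ρ = 1 − 6Σd² / [n(n²−1)] = 1 − 6×176 / (10×99)
  = 1 − 1056/990 = 1 − 1.06667 ≈ -0.0667

-0.0667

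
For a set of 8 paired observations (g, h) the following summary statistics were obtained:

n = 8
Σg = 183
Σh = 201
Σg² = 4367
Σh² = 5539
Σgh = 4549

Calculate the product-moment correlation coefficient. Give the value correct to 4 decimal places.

r = (nΣgh − ΣgΣh) / √[(nΣg² − (Σg)²)(nΣh² − (Σh)²)]
Numerator: 8×4549 − 183×201 = -391
Denominator: √[(34936 − 33489)(44312 − 40401)] = √[1447 × 3911] = 2378.9109
r = -391 / 2378.9109 ≈ -0.1644

-0.1644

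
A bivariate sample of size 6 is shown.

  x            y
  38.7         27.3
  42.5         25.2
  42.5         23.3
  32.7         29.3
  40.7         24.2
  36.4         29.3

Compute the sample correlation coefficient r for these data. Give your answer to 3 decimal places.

n = 6, Σx = 233.5, Σy = 158.6, Σx² = 9160.93, Σy² = 4225.84, Σxy = 6127.33
nΣxy − ΣxΣy = 36763.98 − 37033.1 = -269.12
nΣx² − (Σx)² = 54965.58 − 54522.25 = 443.33; nΣy² − (Σy)² = 25355.04 − 25153.96 = 201.08
r = -269.12 / √(443.33 × 201.08) = -269.12 / 298.5713 ≈ -0.901

-0.901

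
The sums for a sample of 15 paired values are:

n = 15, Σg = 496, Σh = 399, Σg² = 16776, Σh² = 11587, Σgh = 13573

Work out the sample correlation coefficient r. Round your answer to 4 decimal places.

0.6280

r = (nΣgh − ΣgΣh) / √[(nΣg² − (Σg)²)(nΣh² − (Σh)²)]
Numerator: 15×13573 − 496×399 = 5691
Denominator: √[(251640 − 246016)(173805 − 159201)] = √[5624 × 14604] = 9062.7201
r = 5691 / 9062.7201 ≈ 0.6280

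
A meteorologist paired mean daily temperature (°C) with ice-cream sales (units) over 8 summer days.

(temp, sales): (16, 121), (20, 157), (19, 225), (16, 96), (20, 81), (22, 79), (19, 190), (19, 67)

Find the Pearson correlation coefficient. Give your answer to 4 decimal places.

-0.0595

n = 8, Σx = 151, Σy = 1016, Σx² = 2879, Σy² = 152522, Σxy = 19128
nΣxy − ΣxΣy = 153024 − 153416 = -392
nΣx² − (Σx)² = 23032 − 22801 = 231; nΣy² − (Σy)² = 1220176 − 1032256 = 187920
r = -392 / √(231 × 187920) = -392 / 6588.5901 ≈ -0.0595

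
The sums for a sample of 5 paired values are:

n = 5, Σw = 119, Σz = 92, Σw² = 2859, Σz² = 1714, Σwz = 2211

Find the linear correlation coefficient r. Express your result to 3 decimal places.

r = (nΣwz − ΣwΣz) / √[(nΣw² − (Σw)²)(nΣz² − (Σz)²)]
Numerator: 5×2211 − 119×92 = 107
Denominator: √[(14295 − 14161)(8570 − 8464)] = √[134 × 106] = 119.1805
r = 107 / 119.1805 ≈ 0.898

0.898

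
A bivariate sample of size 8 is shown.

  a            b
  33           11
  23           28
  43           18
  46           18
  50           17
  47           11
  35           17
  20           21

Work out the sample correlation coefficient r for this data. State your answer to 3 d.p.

n = 8, Σa = 297, Σb = 141, Σa² = 11917, Σb² = 2693, Σab = 4991
nΣab − ΣaΣb = 39928 − 41877 = -1949
nΣa² − (Σa)² = 95336 − 88209 = 7127; nΣb² − (Σb)² = 21544 − 19881 = 1663
r = -1949 / √(7127 × 1663) = -1949 / 3442.7026 ≈ -0.566

-0.566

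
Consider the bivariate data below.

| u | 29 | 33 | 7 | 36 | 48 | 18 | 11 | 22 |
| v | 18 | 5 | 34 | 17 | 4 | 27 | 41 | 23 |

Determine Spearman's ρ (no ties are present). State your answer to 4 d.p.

Rank u: 5, 6, 1, 7, 8, 3, 2, 4
Rank v: 4, 2, 7, 3, 1, 6, 8, 5
d = rank(u) − rank(v): 1, 4, -6, 4, 7, -3, -6, -1; Σd² = 164
ρ = 1 − 6Σd² / [n(n²−1)] = 1 − 6×164 / (8×63) = 1 − 984/504 ≈ -0.9524

-0.9524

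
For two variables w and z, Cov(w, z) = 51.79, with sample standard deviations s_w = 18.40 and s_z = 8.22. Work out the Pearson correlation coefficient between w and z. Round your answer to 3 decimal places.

r = Cov(w,z) / (s_w · s_z) = 51.79 / (18.40 × 8.22)
  = 51.79 / 151.2480 ≈ 0.342

0.342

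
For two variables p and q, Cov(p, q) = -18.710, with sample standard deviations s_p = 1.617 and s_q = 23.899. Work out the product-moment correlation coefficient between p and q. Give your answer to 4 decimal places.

-0.4842

r = Cov(p,q) / (s_p · s_q) = -18.710 / (1.617 × 23.899)
  = -18.710 / 38.6447 ≈ -0.4842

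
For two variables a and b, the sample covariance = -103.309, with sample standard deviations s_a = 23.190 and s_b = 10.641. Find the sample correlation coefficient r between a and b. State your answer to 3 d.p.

-0.419

r = Cov(a,b) / (s_a · s_b) = -103.309 / (23.190 × 10.641)
  = -103.309 / 246.7648 ≈ -0.419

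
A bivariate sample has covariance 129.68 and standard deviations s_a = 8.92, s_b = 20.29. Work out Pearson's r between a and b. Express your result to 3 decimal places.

0.717

r = Cov(a,b) / (s_a · s_b) = 129.68 / (8.92 × 20.29)
  = 129.68 / 180.9868 ≈ 0.717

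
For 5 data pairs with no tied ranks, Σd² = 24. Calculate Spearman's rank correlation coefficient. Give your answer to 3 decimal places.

-0.200

ρ = 1 − 6Σd² / [n(n²−1)] = 1 − 6×24 / (5×24)
  = 1 − 144/120 = 1 − 1.2000 ≈ -0.200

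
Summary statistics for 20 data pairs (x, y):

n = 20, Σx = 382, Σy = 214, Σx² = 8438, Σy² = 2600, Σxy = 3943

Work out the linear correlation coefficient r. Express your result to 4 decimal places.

r = (nΣxy − ΣxΣy) / √[(nΣx² − (Σx)²)(nΣy² − (Σy)²)]
Numerator: 20×3943 − 382×214 = -2888
Denominator: √[(168760 − 145924)(52000 − 45796)] = √[22836 × 6204] = 11902.7116
r = -2888 / 11902.7116 ≈ -0.2426

-0.2426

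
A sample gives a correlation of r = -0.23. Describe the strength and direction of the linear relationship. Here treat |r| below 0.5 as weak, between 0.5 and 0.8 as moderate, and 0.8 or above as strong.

r = -0.23 < 0 so the relationship is negative.
|r| = 0.23, which falls in the weak range.

weak negative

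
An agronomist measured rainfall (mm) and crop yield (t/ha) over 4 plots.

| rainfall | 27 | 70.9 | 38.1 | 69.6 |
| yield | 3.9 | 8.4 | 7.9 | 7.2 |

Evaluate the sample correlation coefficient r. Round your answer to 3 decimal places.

0.699

n = 4, Σx = 205.6, Σy = 27.4, Σx² = 12051.58, Σy² = 200.02, Σxy = 1502.97
nΣxy − ΣxΣy = 6011.88 − 5633.44 = 378.44
nΣx² − (Σx)² = 48206.32 − 42271.36 = 5934.96; nΣy² − (Σy)² = 800.08 − 750.76 = 49.32
r = 378.44 / √(5934.96 × 49.32) = 378.44 / 541.0289 ≈ 0.699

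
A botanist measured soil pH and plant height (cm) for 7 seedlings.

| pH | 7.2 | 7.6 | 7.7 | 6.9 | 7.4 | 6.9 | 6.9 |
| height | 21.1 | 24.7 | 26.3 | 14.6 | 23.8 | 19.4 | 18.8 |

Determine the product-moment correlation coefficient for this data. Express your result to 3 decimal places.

0.922

n = 7, Σx = 50.6, Σy = 148.7, Σx² = 366.48, Σy² = 3256.39, Σxy = 1082.59
nΣxy − ΣxΣy = 7578.13 − 7524.22 = 53.91
nΣx² − (Σx)² = 2565.36 − 2560.36 = 5; nΣy² − (Σy)² = 22794.73 − 22111.69 = 683.04
r = 53.91 / √(5 × 683.04) = 53.91 / 58.4397 ≈ 0.922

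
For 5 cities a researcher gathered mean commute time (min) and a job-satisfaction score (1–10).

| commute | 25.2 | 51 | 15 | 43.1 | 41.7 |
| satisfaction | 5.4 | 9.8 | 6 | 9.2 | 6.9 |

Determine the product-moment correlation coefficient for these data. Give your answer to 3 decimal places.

0.849

n = 5, Σx = 176, Σy = 37.3, Σx² = 7057.54, Σy² = 293.45, Σxy = 1410.13
nΣxy − ΣxΣy = 7050.65 − 6564.8 = 485.85
nΣx² − (Σx)² = 35287.7 − 30976 = 4311.7; nΣy² − (Σy)² = 1467.25 − 1391.29 = 75.96
r = 485.85 / √(4311.7 × 75.96) = 485.85 / 572.2908 ≈ 0.849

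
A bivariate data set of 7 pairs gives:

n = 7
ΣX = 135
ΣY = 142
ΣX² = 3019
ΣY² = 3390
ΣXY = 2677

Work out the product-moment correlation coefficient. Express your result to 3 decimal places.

r = (nΣXY − ΣXΣY) / √[(nΣX² − (ΣX)²)(nΣY² − (ΣY)²)]
Numerator: 7×2677 − 135×142 = -431
Denominator: √[(21133 − 18225)(23730 − 20164)] = √[2908 × 3566] = 3220.2373
r = -431 / 3220.2373 ≈ -0.134

-0.134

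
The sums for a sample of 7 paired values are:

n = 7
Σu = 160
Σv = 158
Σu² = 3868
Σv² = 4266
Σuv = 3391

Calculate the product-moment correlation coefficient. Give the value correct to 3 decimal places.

-0.574

r = (nΣuv − ΣuΣv) / √[(nΣu² − (Σu)²)(nΣv² − (Σv)²)]
Numerator: 7×3391 − 160×158 = -1543
Denominator: √[(27076 − 25600)(29862 − 24964)] = √[1476 × 4898] = 2688.7633
r = -1543 / 2688.7633 ≈ -0.574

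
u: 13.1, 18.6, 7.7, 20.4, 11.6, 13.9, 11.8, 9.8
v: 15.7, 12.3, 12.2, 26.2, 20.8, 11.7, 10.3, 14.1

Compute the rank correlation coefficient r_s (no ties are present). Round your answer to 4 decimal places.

0.2381

Rank u: 5, 7, 1, 8, 3, 6, 4, 2
Rank v: 6, 4, 3, 8, 7, 2, 1, 5
d = rank(u) − rank(v): -1, 3, -2, 0, -4, 4, 3, -3; Σd² = 64
ρ = 1 − 6Σd² / [n(n²−1)] = 1 − 6×64 / (8×63) = 1 − 384/504 ≈ 0.2381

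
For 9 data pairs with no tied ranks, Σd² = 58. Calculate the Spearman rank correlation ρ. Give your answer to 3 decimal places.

0.517

ρ = 1 − 6Σd² / [n(n²−1)] = 1 − 6×58 / (9×80)
  = 1 − 348/720 = 1 − 0.4833 ≈ 0.517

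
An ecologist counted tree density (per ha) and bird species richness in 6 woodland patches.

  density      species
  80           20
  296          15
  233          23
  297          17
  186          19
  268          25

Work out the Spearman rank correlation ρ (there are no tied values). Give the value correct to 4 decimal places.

Rank density: 1, 5, 3, 6, 2, 4
Rank species: 4, 1, 5, 2, 3, 6
d = rank(density) − rank(species): -3, 4, -2, 4, -1, -2; Σd² = 50
ρ = 1 − 6Σd² / [n(n²−1)] = 1 − 6×50 / (6×35) = 1 − 300/210 ≈ -0.4286

-0.4286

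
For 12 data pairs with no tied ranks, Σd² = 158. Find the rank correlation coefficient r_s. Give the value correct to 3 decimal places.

0.448

ρ = 1 − 6Σd² / [n(n²−1)] = 1 − 6×158 / (12×143)
  = 1 − 948/1716 = 1 − 0.5524 ≈ 0.448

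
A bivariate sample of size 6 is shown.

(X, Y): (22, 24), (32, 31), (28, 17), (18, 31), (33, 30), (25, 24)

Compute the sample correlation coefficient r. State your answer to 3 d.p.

n = 6, ΣX = 158, ΣY = 157, ΣX² = 4330, ΣY² = 4263, ΣXY = 4144
nΣXY − ΣXΣY = 24864 − 24806 = 58
nΣX² − (ΣX)² = 25980 − 24964 = 1016; nΣY² − (ΣY)² = 25578 − 24649 = 929
r = 58 / √(1016 × 929) = 58 / 971.5266 ≈ 0.060

0.060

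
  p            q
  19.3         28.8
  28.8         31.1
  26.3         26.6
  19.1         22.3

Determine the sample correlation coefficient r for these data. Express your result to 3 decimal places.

n = 4, Σp = 93.5, Σq = 108.8, Σp² = 2258.43, Σq² = 3001.5, Σpq = 2577.03
nΣpq − ΣpΣq = 10308.12 − 10172.8 = 135.32
nΣp² − (Σp)² = 9033.72 − 8742.25 = 291.47; nΣq² − (Σq)² = 12006 − 11837.44 = 168.56
r = 135.32 / √(291.47 × 168.56) = 135.32 / 221.6533 ≈ 0.611

0.611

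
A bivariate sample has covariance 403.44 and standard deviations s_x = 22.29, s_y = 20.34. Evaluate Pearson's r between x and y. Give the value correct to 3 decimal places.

0.890

r = Cov(x,y) / (s_x · s_y) = 403.44 / (22.29 × 20.34)
  = 403.44 / 453.3786 ≈ 0.890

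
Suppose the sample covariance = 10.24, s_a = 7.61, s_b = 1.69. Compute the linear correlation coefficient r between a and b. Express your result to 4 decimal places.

0.7962

r = Cov(a,b) / (s_a · s_b) = 10.24 / (7.61 × 1.69)
  = 10.24 / 12.8609 ≈ 0.7962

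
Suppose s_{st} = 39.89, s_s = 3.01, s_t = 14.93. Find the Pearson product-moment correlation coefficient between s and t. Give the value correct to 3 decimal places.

0.888

r = Cov(s,t) / (s_s · s_t) = 39.89 / (3.01 × 14.93)
  = 39.89 / 44.9393 ≈ 0.888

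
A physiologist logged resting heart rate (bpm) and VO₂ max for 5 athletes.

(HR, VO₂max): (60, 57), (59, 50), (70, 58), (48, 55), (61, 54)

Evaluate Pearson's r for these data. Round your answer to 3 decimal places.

n = 5, Σx = 298, Σy = 274, Σx² = 18006, Σy² = 15054, Σxy = 16364
nΣxy − ΣxΣy = 81820 − 81652 = 168
nΣx² − (Σx)² = 90030 − 88804 = 1226; nΣy² − (Σy)² = 75270 − 75076 = 194
r = 168 / √(1226 × 194) = 168 / 487.6925 ≈ 0.344

0.344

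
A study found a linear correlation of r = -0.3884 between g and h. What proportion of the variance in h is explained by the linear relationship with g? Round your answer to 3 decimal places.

r² = (-0.3884)² = 0.151

0.151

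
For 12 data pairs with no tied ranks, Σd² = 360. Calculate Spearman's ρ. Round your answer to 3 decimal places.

-0.259

ρ = 1 − 6Σd² / [n(n²−1)] = 1 − 6×360 / (12×143)
  = 1 − 2160/1716 = 1 − 1.2587 ≈ -0.259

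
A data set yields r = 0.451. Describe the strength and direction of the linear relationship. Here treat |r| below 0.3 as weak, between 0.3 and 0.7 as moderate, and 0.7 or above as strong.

moderate positive

r = 0.451 > 0 so the relationship is positive.
|r| = 0.451, which falls in the moderate range.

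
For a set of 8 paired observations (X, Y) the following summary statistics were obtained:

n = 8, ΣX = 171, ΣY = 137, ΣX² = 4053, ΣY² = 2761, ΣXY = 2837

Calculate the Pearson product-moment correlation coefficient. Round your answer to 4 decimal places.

r = (nΣXY − ΣXΣY) / √[(nΣX² − (ΣX)²)(nΣY² − (ΣY)²)]
Numerator: 8×2837 − 171×137 = -731
Denominator: √[(32424 − 29241)(22088 − 18769)] = √[3183 × 3319] = 3250.2888
r = -731 / 3250.2888 ≈ -0.2249

-0.2249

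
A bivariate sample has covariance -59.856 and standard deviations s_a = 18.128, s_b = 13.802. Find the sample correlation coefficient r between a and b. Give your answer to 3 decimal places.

-0.239

r = Cov(a,b) / (s_a · s_b) = -59.856 / (18.128 × 13.802)
  = -59.856 / 250.2027 ≈ -0.239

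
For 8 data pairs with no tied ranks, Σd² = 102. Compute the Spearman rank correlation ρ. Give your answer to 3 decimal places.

ρ = 1 − 6Σd² / [n(n²−1)] = 1 − 6×102 / (8×63)
  = 1 − 612/504 = 1 − 1.2143 ≈ -0.214

-0.214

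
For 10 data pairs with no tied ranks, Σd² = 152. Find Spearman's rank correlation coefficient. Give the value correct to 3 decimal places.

0.079

ρ = 1 − 6Σd² / [n(n²−1)] = 1 − 6×152 / (10×99)
  = 1 − 912/990 = 1 − 0.9212 ≈ 0.079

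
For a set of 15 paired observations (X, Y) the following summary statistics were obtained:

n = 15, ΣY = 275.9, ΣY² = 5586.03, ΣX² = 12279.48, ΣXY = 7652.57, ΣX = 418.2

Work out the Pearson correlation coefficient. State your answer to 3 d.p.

r = (nΣXY − ΣXΣY) / √[(nΣX² − (ΣX)²)(nΣY² − (ΣY)²)]
Numerator: 15×7652.57 − 418.2×275.9 = -592.83
Denominator: √[(184192.2 − 174891.24)(83790.45 − 76120.81)] = √[9300.96 × 7669.64] = 8446.0059
r = -592.83 / 8446.0059 ≈ -0.070

-0.070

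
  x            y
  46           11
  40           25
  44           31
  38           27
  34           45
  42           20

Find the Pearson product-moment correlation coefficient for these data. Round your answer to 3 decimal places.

n = 6, Σx = 244, Σy = 159, Σx² = 10016, Σy² = 4861, Σxy = 6266
nΣxy − ΣxΣy = 37596 − 38796 = -1200
nΣx² − (Σx)² = 60096 − 59536 = 560; nΣy² − (Σy)² = 29166 − 25281 = 3885
r = -1200 / √(560 × 3885) = -1200 / 1474.9915 ≈ -0.814

-0.814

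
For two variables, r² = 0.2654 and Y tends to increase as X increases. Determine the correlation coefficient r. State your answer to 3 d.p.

|r| = √0.2654 = 0.515
The association is positive, so r = 0.515.

0.515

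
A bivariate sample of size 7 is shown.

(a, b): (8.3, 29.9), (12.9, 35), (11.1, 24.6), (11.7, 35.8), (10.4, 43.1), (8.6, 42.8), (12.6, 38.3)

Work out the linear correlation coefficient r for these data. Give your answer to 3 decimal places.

n = 7, Σa = 75.6, Σb = 249.5, Σa² = 836.28, Σb² = 9162.15, Σab = 2690.49
nΣab − ΣaΣb = 18833.43 − 18862.2 = -28.77
nΣa² − (Σa)² = 5853.96 − 5715.36 = 138.6; nΣb² − (Σb)² = 64135.05 − 62250.25 = 1884.8
r = -28.77 / √(138.6 × 1884.8) = -28.77 / 511.1099 ≈ -0.056

-0.056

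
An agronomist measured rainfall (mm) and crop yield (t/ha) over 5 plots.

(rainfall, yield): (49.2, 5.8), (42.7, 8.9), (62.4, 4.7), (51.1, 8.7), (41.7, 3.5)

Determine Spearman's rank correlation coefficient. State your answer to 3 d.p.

0.100

Rank rainfall: 3, 2, 5, 4, 1
Rank yield: 3, 5, 2, 4, 1
d = rank(rainfall) − rank(yield): 0, -3, 3, 0, 0; Σd² = 18
ρ = 1 − 6Σd² / [n(n²−1)] = 1 − 6×18 / (5×24) = 1 − 108/120 ≈ 0.100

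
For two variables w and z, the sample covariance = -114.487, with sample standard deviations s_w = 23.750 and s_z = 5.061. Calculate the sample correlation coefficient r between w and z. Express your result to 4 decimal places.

r = Cov(w,z) / (s_w · s_z) = -114.487 / (23.750 × 5.061)
  = -114.487 / 120.1988 ≈ -0.9525

-0.9525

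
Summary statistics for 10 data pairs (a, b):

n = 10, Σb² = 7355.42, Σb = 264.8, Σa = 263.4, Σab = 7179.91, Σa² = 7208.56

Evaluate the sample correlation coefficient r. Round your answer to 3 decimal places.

r = (nΣab − ΣaΣb) / √[(nΣa² − (Σa)²)(nΣb² − (Σb)²)]
Numerator: 10×7179.91 − 263.4×264.8 = 2050.78
Denominator: √[(72085.6 − 69379.56)(73554.2 − 70119.04)] = √[2706.04 × 3435.16] = 3048.8818
r = 2050.78 / 3048.8818 ≈ 0.673

0.673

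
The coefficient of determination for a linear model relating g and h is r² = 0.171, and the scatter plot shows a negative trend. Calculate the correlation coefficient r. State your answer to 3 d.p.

-0.414

|r| = √0.171 = 0.414
The association is negative, so r = −0.414.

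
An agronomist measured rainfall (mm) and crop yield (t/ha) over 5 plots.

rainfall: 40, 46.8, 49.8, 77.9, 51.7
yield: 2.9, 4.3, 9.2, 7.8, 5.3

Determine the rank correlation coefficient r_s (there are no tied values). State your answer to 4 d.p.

0.7000

Rank rainfall: 1, 2, 3, 5, 4
Rank yield: 1, 2, 5, 4, 3
d = rank(rainfall) − rank(yield): 0, 0, -2, 1, 1; Σd² = 6
ρ = 1 − 6Σd² / [n(n²−1)] = 1 − 6×6 / (5×24) = 1 − 36/120 ≈ 0.7000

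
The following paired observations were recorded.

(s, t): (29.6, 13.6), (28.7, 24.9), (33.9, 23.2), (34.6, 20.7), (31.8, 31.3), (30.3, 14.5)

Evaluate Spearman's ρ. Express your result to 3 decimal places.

0.086

Rank s: 2, 1, 5, 6, 4, 3
Rank t: 1, 5, 4, 3, 6, 2
d = rank(s) − rank(t): 1, -4, 1, 3, -2, 1; Σd² = 32
ρ = 1 − 6Σd² / [n(n²−1)] = 1 − 6×32 / (6×35) = 1 − 192/210 ≈ 0.086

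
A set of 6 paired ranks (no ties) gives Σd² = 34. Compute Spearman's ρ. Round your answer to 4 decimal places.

0.0286

ρ = 1 − 6Σd² / [n(n²−1)] = 1 − 6×34 / (6×35)
  = 1 − 204/210 = 1 − 0.97143 ≈ 0.0286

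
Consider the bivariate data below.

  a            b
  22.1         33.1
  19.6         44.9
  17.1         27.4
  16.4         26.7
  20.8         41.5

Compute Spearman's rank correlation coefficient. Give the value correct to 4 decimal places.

0.6000

Rank a: 5, 3, 2, 1, 4
Rank b: 3, 5, 2, 1, 4
d = rank(a) − rank(b): 2, -2, 0, 0, 0; Σd² = 8
ρ = 1 − 6Σd² / [n(n²−1)] = 1 − 6×8 / (5×24) = 1 − 48/120 ≈ 0.6000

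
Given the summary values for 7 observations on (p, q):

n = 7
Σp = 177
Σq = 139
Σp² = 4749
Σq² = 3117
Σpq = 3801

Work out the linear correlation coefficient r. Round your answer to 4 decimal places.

0.9165

r = (nΣpq − ΣpΣq) / √[(nΣp² − (Σp)²)(nΣq² − (Σq)²)]
Numerator: 7×3801 − 177×139 = 2004
Denominator: √[(33243 − 31329)(21819 − 19321)] = √[1914 × 2498] = 2186.5891
r = 2004 / 2186.5891 ≈ 0.9165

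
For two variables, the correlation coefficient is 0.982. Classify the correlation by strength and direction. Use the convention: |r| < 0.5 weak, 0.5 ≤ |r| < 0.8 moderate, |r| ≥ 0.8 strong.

strong positive

r = 0.982 > 0 so the relationship is positive.
|r| = 0.982, which falls in the strong range.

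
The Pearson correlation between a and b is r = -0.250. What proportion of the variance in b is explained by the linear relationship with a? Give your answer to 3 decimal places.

r² = (-0.250)² = 0.063

0.063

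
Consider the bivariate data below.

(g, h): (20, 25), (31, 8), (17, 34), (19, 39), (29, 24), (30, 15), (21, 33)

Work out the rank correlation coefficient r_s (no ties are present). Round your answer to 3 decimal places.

-0.929

Rank g: 3, 7, 1, 2, 5, 6, 4
Rank h: 4, 1, 6, 7, 3, 2, 5
d = rank(g) − rank(h): -1, 6, -5, -5, 2, 4, -1; Σd² = 108
ρ = 1 − 6Σd² / [n(n²−1)] = 1 − 6×108 / (7×48) = 1 − 648/336 ≈ -0.929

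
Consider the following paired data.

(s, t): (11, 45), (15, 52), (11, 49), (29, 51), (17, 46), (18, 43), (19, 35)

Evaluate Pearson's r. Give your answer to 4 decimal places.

n = 7, Σs = 120, Σt = 321, Σs² = 2282, Σt² = 14921, Σst = 5514
nΣst − ΣsΣt = 38598 − 38520 = 78
nΣs² − (Σs)² = 15974 − 14400 = 1574; nΣt² − (Σt)² = 104447 − 103041 = 1406
r = 78 / √(1574 × 1406) = 78 / 1487.6303 ≈ 0.0524

0.0524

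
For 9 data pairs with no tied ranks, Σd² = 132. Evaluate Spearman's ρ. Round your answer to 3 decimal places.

-0.100

ρ = 1 − 6Σd² / [n(n²−1)] = 1 − 6×132 / (9×80)
  = 1 − 792/720 = 1 − 1.1000 ≈ -0.100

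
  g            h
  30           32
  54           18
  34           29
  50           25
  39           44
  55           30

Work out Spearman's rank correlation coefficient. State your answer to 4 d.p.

Rank g: 1, 5, 2, 4, 3, 6
Rank h: 5, 1, 3, 2, 6, 4
d = rank(g) − rank(h): -4, 4, -1, 2, -3, 2; Σd² = 50
ρ = 1 − 6Σd² / [n(n²−1)] = 1 − 6×50 / (6×35) = 1 − 300/210 ≈ -0.4286

-0.4286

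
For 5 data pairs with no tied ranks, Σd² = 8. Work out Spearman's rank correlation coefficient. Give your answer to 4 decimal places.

0.6000

ρ = 1 − 6Σd² / [n(n²−1)] = 1 − 6×8 / (5×24)
  = 1 − 48/120 = 1 − 0.40000 ≈ 0.6000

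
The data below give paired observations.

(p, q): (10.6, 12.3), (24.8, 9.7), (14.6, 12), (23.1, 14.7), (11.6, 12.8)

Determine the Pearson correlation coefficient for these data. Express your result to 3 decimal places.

n = 5, Σp = 84.7, Σq = 61.5, Σp² = 1608.73, Σq² = 769.31, Σpq = 1034.19
nΣpq − ΣpΣq = 5170.95 − 5209.05 = -38.1
nΣp² − (Σp)² = 8043.65 − 7174.09 = 869.56; nΣq² − (Σq)² = 3846.55 − 3782.25 = 64.3
r = -38.1 / √(869.56 × 64.3) = -38.1 / 236.4587 ≈ -0.161

-0.161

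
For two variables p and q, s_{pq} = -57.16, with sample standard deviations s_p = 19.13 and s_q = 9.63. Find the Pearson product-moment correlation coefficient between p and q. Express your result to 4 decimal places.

r = Cov(p,q) / (s_p · s_q) = -57.16 / (19.13 × 9.63)
  = -57.16 / 184.2219 ≈ -0.3103

-0.3103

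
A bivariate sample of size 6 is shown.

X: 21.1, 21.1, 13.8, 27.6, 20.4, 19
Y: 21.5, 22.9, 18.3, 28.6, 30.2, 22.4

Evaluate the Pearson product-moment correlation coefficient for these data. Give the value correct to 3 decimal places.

n = 6, ΣX = 123, ΣY = 143.9, ΣX² = 2619.78, ΣY² = 3553.31, ΣXY = 3020.42
nΣXY − ΣXΣY = 18122.52 − 17699.7 = 422.82
nΣX² − (ΣX)² = 15718.68 − 15129 = 589.68; nΣY² − (ΣY)² = 21319.86 − 20707.21 = 612.65
r = 422.82 / √(589.68 × 612.65) = 422.82 / 601.0553 ≈ 0.703

0.703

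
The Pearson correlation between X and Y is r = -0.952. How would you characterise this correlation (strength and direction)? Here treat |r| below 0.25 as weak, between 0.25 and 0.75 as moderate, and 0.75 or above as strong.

strong negative

r = -0.952 < 0 so the relationship is negative.
|r| = 0.952, which falls in the strong range.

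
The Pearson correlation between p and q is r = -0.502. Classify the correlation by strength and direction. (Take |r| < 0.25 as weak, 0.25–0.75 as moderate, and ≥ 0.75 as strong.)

moderate negative

r = -0.502 < 0 so the relationship is negative.
|r| = 0.502, which falls in the moderate range.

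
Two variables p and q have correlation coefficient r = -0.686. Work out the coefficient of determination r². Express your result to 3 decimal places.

r² = (-0.686)² = 0.471

0.471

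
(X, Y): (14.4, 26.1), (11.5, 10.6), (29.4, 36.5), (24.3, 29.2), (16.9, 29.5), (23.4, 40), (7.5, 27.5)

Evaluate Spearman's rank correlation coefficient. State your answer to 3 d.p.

Rank X: 3, 2, 7, 6, 4, 5, 1
Rank Y: 2, 1, 6, 4, 5, 7, 3
d = rank(X) − rank(Y): 1, 1, 1, 2, -1, -2, -2; Σd² = 16
ρ = 1 − 6Σd² / [n(n²−1)] = 1 − 6×16 / (7×48) = 1 − 96/336 ≈ 0.714

0.714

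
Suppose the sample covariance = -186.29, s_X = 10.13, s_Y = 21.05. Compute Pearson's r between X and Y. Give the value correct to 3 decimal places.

-0.874

r = Cov(X,Y) / (s_X · s_Y) = -186.29 / (10.13 × 21.05)
  = -186.29 / 213.2365 ≈ -0.874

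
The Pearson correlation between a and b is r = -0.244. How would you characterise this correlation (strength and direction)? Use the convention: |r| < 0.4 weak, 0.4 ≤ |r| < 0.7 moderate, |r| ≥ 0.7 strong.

r = -0.244 < 0 so the relationship is negative.
|r| = 0.244, which falls in the weak range.

weak negative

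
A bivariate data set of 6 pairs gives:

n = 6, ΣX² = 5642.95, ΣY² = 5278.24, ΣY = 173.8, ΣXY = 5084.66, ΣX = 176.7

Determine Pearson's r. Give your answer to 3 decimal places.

r = (nΣXY − ΣXΣY) / √[(nΣX² − (ΣX)²)(nΣY² − (ΣY)²)]
Numerator: 6×5084.66 − 176.7×173.8 = -202.5
Denominator: √[(33857.7 − 31222.89)(31669.44 − 30206.44)] = √[2634.81 × 1463] = 1963.3459
r = -202.5 / 1963.3459 ≈ -0.103

-0.103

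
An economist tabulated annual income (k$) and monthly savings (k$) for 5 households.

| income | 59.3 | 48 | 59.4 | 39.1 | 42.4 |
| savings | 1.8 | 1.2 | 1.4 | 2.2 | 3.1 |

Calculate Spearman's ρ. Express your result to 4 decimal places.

Rank income: 4, 3, 5, 1, 2
Rank savings: 3, 1, 2, 4, 5
d = rank(income) − rank(savings): 1, 2, 3, -3, -3; Σd² = 32
ρ = 1 − 6Σd² / [n(n²−1)] = 1 − 6×32 / (5×24) = 1 − 192/120 ≈ -0.6000

-0.6000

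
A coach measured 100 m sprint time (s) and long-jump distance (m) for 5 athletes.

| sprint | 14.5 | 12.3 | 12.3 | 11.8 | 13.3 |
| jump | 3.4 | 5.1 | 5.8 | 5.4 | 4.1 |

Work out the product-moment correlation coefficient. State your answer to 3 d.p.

-0.935

n = 5, Σx = 64.2, Σy = 23.8, Σx² = 828.96, Σy² = 117.18, Σxy = 301.62
nΣxy − ΣxΣy = 1508.1 − 1527.96 = -19.86
nΣx² − (Σx)² = 4144.8 − 4121.64 = 23.16; nΣy² − (Σy)² = 585.9 − 566.44 = 19.46
r = -19.86 / √(23.16 × 19.46) = -19.86 / 21.2295 ≈ -0.935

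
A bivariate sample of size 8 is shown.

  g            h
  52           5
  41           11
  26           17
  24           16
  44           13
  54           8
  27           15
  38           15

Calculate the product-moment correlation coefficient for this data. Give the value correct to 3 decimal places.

n = 8, Σg = 306, Σh = 100, Σg² = 12662, Σh² = 1374, Σgh = 3516
nΣgh − ΣgΣh = 28128 − 30600 = -2472
nΣg² − (Σg)² = 101296 − 93636 = 7660; nΣh² − (Σh)² = 10992 − 10000 = 992
r = -2472 / √(7660 × 992) = -2472 / 2756.5776 ≈ -0.897

-0.897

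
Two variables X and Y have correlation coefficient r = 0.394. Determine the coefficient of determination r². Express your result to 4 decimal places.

r² = (0.394)² = 0.1552

0.1552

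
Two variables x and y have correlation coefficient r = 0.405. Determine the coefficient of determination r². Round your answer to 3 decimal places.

0.164

r² = (0.405)² = 0.164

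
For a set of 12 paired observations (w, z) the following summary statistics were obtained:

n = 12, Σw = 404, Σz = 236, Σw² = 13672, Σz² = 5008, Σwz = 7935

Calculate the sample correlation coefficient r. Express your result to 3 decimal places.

r = (nΣwz − ΣwΣz) / √[(nΣw² − (Σw)²)(nΣz² − (Σz)²)]
Numerator: 12×7935 − 404×236 = -124
Denominator: √[(164064 − 163216)(60096 − 55696)] = √[848 × 4400] = 1931.6314
r = -124 / 1931.6314 ≈ -0.064

-0.064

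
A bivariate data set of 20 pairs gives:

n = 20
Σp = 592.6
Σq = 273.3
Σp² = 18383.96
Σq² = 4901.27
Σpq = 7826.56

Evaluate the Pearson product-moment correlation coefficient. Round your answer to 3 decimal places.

r = (nΣpq − ΣpΣq) / √[(nΣp² − (Σp)²)(nΣq² − (Σq)²)]
Numerator: 20×7826.56 − 592.6×273.3 = -5426.38
Denominator: √[(367679.2 − 351174.76)(98025.4 − 74692.89)] = √[16504.44 × 23332.51] = 19623.7104
r = -5426.38 / 19623.7104 ≈ -0.277

-0.277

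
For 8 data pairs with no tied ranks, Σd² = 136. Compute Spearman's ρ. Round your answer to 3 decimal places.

-0.619

ρ = 1 − 6Σd² / [n(n²−1)] = 1 − 6×136 / (8×63)
  = 1 − 816/504 = 1 − 1.6190 ≈ -0.619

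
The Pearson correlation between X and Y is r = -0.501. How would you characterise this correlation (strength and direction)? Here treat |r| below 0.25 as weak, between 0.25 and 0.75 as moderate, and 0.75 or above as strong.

moderate negative

r = -0.501 < 0 so the relationship is negative.
|r| = 0.501, which falls in the moderate range.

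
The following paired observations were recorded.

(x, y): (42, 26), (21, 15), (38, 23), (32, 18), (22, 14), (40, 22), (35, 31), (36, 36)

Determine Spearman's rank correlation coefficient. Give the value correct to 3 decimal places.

Rank x: 8, 1, 6, 3, 2, 7, 4, 5
Rank y: 6, 2, 5, 3, 1, 4, 7, 8
d = rank(x) − rank(y): 2, -1, 1, 0, 1, 3, -3, -3; Σd² = 34
ρ = 1 − 6Σd² / [n(n²−1)] = 1 − 6×34 / (8×63) = 1 − 204/504 ≈ 0.595

0.595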